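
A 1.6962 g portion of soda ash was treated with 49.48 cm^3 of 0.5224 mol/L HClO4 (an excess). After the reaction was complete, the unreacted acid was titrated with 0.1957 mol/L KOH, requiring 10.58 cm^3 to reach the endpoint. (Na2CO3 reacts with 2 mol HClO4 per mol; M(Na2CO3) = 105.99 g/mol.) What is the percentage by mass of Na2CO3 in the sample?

Total n(HClO4) added = 0.5224 x 0.04948 = 0.02585 mol.
n(KOH) used = 0.1957 x 0.01058 = 0.002071 mol, which equals the excess n(HClO4).
So n(HClO4) consumed by the sample = 0.02585 - 0.002071 = 0.02378 mol.
n(Na2CO3) = 0.02378 / 2 = 0.01189 mol.
mass Na2CO3 = 0.01189 x 105.99 = 1.260 g, so %Na2CO3 = 1.260/1.6962 x 100 = 74.3%.

74.3%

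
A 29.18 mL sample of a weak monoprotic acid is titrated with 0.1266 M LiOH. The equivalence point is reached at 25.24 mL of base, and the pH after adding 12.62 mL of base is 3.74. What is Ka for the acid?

1.8 x 10^-4

12.62 mL is half of the equivalence volume, so this is the half-equivalence point where [HA] = [A^-].
At half-equivalence pH = pKa, so pKa = 3.74.
Ka = 10^(-3.74) = 1.8 x 10^-4.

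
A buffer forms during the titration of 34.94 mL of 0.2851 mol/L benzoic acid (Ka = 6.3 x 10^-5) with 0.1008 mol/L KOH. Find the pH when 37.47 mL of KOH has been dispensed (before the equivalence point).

Initial n(C6H5COOH) = 0.2851 x 0.03494 = 0.009961 mol.
n(KOH) added = 0.1008 x 0.03747 = 0.003777 mol, converting that many moles of C6H5COOH to C6H5COO-.
Remaining n(C6H5COOH) = 0.006184 mol; n(C6H5COO-) = 0.003777 mol.
By Henderson-Hasselbalch, pH = pKa + log([A^-]/[HA]) = 4.20 + log(0.003777/0.006184) = 4.20 + (-0.21) = 3.99.

3.99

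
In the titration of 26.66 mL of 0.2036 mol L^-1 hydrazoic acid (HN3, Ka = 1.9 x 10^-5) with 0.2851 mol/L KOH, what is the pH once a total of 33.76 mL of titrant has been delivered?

n(acid) = 0.2036 x 0.02666 = 0.005428 mol; n(KOH) added = 0.2851 x 0.03376 = 0.009625 mol.
Base is in excess by 0.009625 - 0.005428 = 0.004197 mol in a total volume of 0.06042 L.
[OH^-] = 0.004197/0.06042 = 0.06946 M, so pOH = 1.16 and pH = 14.00 - 1.16 = 12.84.

12.84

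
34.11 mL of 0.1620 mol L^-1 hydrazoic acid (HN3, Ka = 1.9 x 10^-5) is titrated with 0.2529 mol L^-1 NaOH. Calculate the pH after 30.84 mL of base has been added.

12.54

n(acid) = 0.1620 x 0.03411 = 0.005526 mol; n(NaOH) added = 0.2529 x 0.03084 = 0.007799 mol.
Base is in excess by 0.007799 - 0.005526 = 0.002274 mol in a total volume of 0.06495 L.
[OH^-] = 0.002274/0.06495 = 0.03501 M, so pOH = 1.46 and pH = 14.00 - 1.46 = 12.54.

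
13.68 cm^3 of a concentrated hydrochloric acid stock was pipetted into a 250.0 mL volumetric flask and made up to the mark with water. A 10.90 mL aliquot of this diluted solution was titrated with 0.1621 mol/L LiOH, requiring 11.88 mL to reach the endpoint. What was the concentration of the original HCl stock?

3.23 M

n(LiOH) = 0.1621 x 0.01188 = 0.001926 mol.
n(HCl) in the aliquot = 0.001926 mol.
[diluted HCl] = 0.001926 / 0.01090 = 0.1767 M.
Dilution factor = 250.0/13.68 = 18.27, so [stock] = 0.1767 x 18.27 = 3.23 M.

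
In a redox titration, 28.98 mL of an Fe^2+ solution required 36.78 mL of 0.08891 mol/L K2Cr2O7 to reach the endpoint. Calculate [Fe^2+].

n(K2Cr2O7) = 0.08891 x 0.03678 = 0.003270 mol.
From the balanced equation, 1 mol K2Cr2O7 reacts with 6 mol Fe^2+, so n(Fe^2+) = 0.003270 x 6/1 = 0.01962 mol.
[Fe^2+] = 0.01962 / 0.02898 L = 0.677 M.

0.677 M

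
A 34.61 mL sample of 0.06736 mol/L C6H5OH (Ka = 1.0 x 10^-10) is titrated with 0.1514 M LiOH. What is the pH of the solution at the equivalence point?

n(C6H5OH) = 0.06736 x 0.03461 = 0.002331 mol; V(LiOH) at equivalence = 0.002331/0.1514 = 0.01540 L.
At equivalence all the acid is converted to C6H5O-; total volume = 0.03461 + 0.01540 = 0.05001 L, so [C6H5O-] = 0.002331/0.05001 = 0.04662 M.
Kb = Kw/Ka = 1.0e-14 / 1.0 x 10^-10 = 0.000100.
[OH^-] = sqrt(Kb x [C6H5O-]) = sqrt(0.000100 x 0.04662) = 0.00216 M.
pOH = 2.67, so pH = 14.00 - 2.67 = 11.33.

11.33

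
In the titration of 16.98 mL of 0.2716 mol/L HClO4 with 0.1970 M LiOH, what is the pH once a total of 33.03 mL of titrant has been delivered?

12.58

n(acid) = 0.2716 x 0.01698 = 0.004612 mol; n(LiOH) added = 0.1970 x 0.03303 = 0.006507 mol.
Base is in excess by 0.006507 - 0.004612 = 0.001895 mol in a total volume of 0.05001 L.
[OH^-] = 0.001895/0.05001 = 0.03790 M, so pOH = 1.42 and pH = 14.00 - 1.42 = 12.58.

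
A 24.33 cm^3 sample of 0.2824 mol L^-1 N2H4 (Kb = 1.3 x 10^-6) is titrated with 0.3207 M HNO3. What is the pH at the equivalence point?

n(N2H4) = 0.2824 x 0.02433 = 0.006871 mol; V(HNO3) at equivalence = 0.006871/0.3207 = 0.02142 L.
At equivalence the base is fully converted to N2H5+; total volume = 0.04575 L, so [N2H5+] = 0.006871/0.04575 = 0.1502 M.
Ka(N2H5+) = Kw/Kb = 1.0e-14 / 1.3 x 10^-6 = 7.69e-9.
[H^+] = sqrt(Ka x [N2H5+]) = sqrt(7.69e-9 x 0.1502) = 3.40e-5 M.
pH = -log(3.40e-5) = 4.47.

4.47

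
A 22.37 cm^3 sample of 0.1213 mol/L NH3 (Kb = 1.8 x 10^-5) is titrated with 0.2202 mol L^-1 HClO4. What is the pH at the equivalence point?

n(NH3) = 0.1213 x 0.02237 = 0.002713 mol; V(HClO4) at equivalence = 0.002713/0.2202 = 0.01232 L.
At equivalence the base is fully converted to NH4+; total volume = 0.03469 L, so [NH4+] = 0.002713/0.03469 = 0.07821 M.
Ka(NH4+) = Kw/Kb = 1.0e-14 / 1.8 x 10^-5 = 5.56e-10.
[H^+] = sqrt(Ka x [NH4+]) = sqrt(5.56e-10 x 0.07821) = 6.59e-6 M.
pH = -log(6.59e-6) = 5.18.

5.18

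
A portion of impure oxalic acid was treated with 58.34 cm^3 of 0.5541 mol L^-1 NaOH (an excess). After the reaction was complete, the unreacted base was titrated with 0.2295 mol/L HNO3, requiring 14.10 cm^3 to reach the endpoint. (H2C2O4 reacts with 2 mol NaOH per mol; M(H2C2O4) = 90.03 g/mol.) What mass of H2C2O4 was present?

1.31 g

Total n(NaOH) added = 0.5541 x 0.05834 = 0.03233 mol.
n(HNO3) used = 0.2295 x 0.01410 = 0.003236 mol, which equals the excess n(NaOH).
So n(NaOH) consumed by the sample = 0.03233 - 0.003236 = 0.02909 mol.
n(H2C2O4) = 0.02909 / 2 = 0.01455 mol.
mass = 0.01455 mol x 90.03 g/mol = 1.31 g.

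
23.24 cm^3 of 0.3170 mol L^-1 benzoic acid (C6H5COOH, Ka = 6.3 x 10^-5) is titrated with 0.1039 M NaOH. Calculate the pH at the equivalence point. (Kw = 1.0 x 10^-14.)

8.55

n(C6H5COOH) = 0.3170 x 0.02324 = 0.007367 mol; V(NaOH) at equivalence = 0.007367/0.1039 = 0.07091 L.
At equivalence all the acid is converted to C6H5COO-; total volume = 0.02324 + 0.07091 = 0.09415 L, so [C6H5COO-] = 0.007367/0.09415 = 0.07825 M.
Kb = Kw/Ka = 1.0e-14 / 6.3 x 10^-5 = 1.59e-10.
[OH^-] = sqrt(Kb x [C6H5COO-]) = sqrt(1.59e-10 x 0.07825) = 3.52e-6 M.
pOH = 5.45, so pH = 14.00 - 5.45 = 8.55.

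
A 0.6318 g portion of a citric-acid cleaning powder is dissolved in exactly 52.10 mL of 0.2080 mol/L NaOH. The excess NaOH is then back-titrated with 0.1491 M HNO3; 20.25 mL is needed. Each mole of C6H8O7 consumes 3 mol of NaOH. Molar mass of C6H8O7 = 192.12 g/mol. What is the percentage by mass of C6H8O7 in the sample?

Total n(NaOH) added = 0.2080 x 0.05210 = 0.01084 mol.
n(HNO3) used = 0.1491 x 0.02025 = 0.003019 mol, which equals the excess n(NaOH).
So n(NaOH) consumed by the sample = 0.01084 - 0.003019 = 0.007818 mol.
n(C6H8O7) = 0.007818 / 3 = 0.002606 mol.
mass C6H8O7 = 0.002606 x 192.12 = 0.5006 g, so %C6H8O7 = 0.5006/0.6318 x 100 = 79.2%.

79.2%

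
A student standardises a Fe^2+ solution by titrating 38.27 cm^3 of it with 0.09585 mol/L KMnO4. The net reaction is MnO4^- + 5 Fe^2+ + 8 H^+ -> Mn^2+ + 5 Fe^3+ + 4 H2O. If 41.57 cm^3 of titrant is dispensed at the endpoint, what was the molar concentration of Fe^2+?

0.521 M

n(KMnO4) = 0.09585 x 0.04157 = 0.003984 mol.
From the balanced equation, 1 mol KMnO4 reacts with 5 mol Fe^2+, so n(Fe^2+) = 0.003984 x 5/1 = 0.01992 mol.
[Fe^2+] = 0.01992 / 0.03827 L = 0.521 M.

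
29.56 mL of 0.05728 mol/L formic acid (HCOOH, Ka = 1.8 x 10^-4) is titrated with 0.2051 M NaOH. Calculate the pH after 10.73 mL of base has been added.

12.10

n(acid) = 0.05728 x 0.02956 = 0.001693 mol; n(NaOH) added = 0.2051 x 0.01073 = 0.002201 mol.
Base is in excess by 0.002201 - 0.001693 = 0.0005075 mol in a total volume of 0.04029 L.
[OH^-] = 0.0005075/0.04029 = 0.01260 M, so pOH = 1.90 and pH = 14.00 - 1.90 = 12.10.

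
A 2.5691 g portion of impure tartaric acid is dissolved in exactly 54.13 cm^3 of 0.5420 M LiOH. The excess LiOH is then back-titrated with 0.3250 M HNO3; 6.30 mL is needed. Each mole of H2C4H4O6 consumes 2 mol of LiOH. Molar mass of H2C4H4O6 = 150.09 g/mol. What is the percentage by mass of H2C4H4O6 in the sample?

79.7%

Total n(LiOH) added = 0.5420 x 0.05413 = 0.02934 mol.
n(HNO3) used = 0.3250 x 0.006300 = 0.002047 mol, which equals the excess n(LiOH).
So n(LiOH) consumed by the sample = 0.02934 - 0.002047 = 0.02729 mol.
n(H2C4H4O6) = 0.02729 / 2 = 0.01365 mol.
mass H2C4H4O6 = 0.01365 x 150.09 = 2.048 g, so %H2C4H4O6 = 2.048/2.5691 x 100 = 79.7%.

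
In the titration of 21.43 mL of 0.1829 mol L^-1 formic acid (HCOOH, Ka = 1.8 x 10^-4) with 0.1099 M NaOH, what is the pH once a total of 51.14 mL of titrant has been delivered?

n(acid) = 0.1829 x 0.02143 = 0.003920 mol; n(NaOH) added = 0.1099 x 0.05114 = 0.005620 mol.
Base is in excess by 0.005620 - 0.003920 = 0.001701 mol in a total volume of 0.07257 L.
[OH^-] = 0.001701/0.07257 = 0.02344 M, so pOH = 1.63 and pH = 14.00 - 1.63 = 12.37.

12.37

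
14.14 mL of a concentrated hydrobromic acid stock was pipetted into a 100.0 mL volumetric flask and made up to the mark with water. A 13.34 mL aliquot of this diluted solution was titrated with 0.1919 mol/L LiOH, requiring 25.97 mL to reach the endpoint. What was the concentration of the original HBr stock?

2.64 M

n(LiOH) = 0.1919 x 0.02597 = 0.004984 mol.
n(HBr) in the aliquot = 0.004984 mol.
[diluted HBr] = 0.004984 / 0.01334 = 0.3736 M.
Dilution factor = 100.0/14.14 = 7.072, so [stock] = 0.3736 x 7.072 = 2.64 M.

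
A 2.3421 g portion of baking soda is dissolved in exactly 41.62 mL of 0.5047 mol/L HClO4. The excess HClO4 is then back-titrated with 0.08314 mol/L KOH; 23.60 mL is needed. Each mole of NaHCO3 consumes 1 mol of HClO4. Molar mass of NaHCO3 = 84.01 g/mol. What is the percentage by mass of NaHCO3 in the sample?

Total n(HClO4) added = 0.5047 x 0.04162 = 0.02101 mol.
n(KOH) used = 0.08314 x 0.02360 = 0.001962 mol, which equals the excess n(HClO4).
So n(HClO4) consumed by the sample = 0.02101 - 0.001962 = 0.01904 mol.
n(NaHCO3) = 0.01904 / 1 = 0.01904 mol.
mass NaHCO3 = 0.01904 x 84.01 = 1.600 g, so %NaHCO3 = 1.600/2.3421 x 100 = 68.3%.

68.3%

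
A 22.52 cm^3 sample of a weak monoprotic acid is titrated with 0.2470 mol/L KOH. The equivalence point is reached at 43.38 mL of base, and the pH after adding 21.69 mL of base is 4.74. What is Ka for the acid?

21.69 mL is half of the equivalence volume, so this is the half-equivalence point where [HA] = [A^-].
At half-equivalence pH = pKa, so pKa = 4.74.
Ka = 10^(-4.74) = 1.8 x 10^-5.

1.8 x 10^-5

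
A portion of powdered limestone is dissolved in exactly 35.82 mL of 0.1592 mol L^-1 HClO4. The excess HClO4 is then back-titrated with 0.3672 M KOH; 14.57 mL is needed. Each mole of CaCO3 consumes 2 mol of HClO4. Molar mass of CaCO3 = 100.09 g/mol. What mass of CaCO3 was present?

Total n(HClO4) added = 0.1592 x 0.03582 = 0.005703 mol.
n(KOH) used = 0.3672 x 0.01457 = 0.005350 mol, which equals the excess n(HClO4).
So n(HClO4) consumed by the sample = 0.005703 - 0.005350 = 0.0003524 mol.
n(CaCO3) = 0.0003524 / 2 = 0.0001762 mol.
mass = 0.0001762 mol x 100.09 g/mol = 0.0176 g.

0.0176 g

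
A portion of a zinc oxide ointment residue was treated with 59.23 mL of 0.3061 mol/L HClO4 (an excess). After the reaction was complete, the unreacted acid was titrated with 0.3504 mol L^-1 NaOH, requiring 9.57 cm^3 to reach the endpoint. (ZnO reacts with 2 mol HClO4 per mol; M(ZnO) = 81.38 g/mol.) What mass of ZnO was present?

0.601 g

Total n(HClO4) added = 0.3061 x 0.05923 = 0.01813 mol.
n(NaOH) used = 0.3504 x 0.009570 = 0.003353 mol, which equals the excess n(HClO4).
So n(HClO4) consumed by the sample = 0.01813 - 0.003353 = 0.01478 mol.
n(ZnO) = 0.01478 / 2 = 0.007388 mol.
mass = 0.007388 mol x 81.38 g/mol = 0.601 g.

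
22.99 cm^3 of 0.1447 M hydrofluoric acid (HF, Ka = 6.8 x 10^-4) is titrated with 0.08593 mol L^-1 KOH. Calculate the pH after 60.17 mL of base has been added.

n(acid) = 0.1447 x 0.02299 = 0.003327 mol; n(KOH) added = 0.08593 x 0.06017 = 0.005170 mol.
Base is in excess by 0.005170 - 0.003327 = 0.001844 mol in a total volume of 0.08316 L.
[OH^-] = 0.001844/0.08316 = 0.02217 M, so pOH = 1.65 and pH = 14.00 - 1.65 = 12.35.

12.35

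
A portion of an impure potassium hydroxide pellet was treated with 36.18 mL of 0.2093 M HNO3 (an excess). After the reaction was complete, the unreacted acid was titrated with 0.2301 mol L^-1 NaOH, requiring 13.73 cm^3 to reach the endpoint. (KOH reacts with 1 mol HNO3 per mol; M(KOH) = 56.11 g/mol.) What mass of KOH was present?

0.248 g

Total n(HNO3) added = 0.2093 x 0.03618 = 0.007572 mol.
n(NaOH) used = 0.2301 x 0.01373 = 0.003159 mol, which equals the excess n(HNO3).
So n(HNO3) consumed by the sample = 0.007572 - 0.003159 = 0.004413 mol.
n(KOH) = 0.004413 / 1 = 0.004413 mol.
mass = 0.004413 mol x 56.11 g/mol = 0.248 g.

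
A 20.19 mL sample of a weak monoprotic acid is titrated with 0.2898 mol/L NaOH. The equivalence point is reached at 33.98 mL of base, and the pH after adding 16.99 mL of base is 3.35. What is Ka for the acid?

16.99 mL is half of the equivalence volume, so this is the half-equivalence point where [HA] = [A^-].
At half-equivalence pH = pKa, so pKa = 3.35.
Ka = 10^(-3.35) = 4.5 x 10^-4.

4.5 x 10^-4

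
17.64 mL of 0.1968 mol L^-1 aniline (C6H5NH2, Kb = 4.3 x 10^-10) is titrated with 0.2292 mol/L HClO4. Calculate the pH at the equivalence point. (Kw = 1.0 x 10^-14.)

2.80

n(C6H5NH2) = 0.1968 x 0.01764 = 0.003472 mol; V(HClO4) at equivalence = 0.003472/0.2292 = 0.01515 L.
At equivalence the base is fully converted to C6H5NH3+; total volume = 0.03279 L, so [C6H5NH3+] = 0.003472/0.03279 = 0.1059 M.
Ka(C6H5NH3+) = Kw/Kb = 1.0e-14 / 4.3 x 10^-10 = 2.33e-5.
[H^+] = sqrt(Ka x [C6H5NH3+]) = sqrt(2.33e-5 x 0.1059) = 0.00157 M.
pH = -log(0.00157) = 2.80.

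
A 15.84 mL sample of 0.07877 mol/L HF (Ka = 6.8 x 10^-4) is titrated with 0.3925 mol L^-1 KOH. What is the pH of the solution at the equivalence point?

n(HF) = 0.07877 x 0.01584 = 0.001248 mol; V(KOH) at equivalence = 0.001248/0.3925 = 0.003179 L.
At equivalence all the acid is converted to F-; total volume = 0.01584 + 0.003179 = 0.01902 L, so [F-] = 0.001248/0.01902 = 0.06560 M.
Kb = Kw/Ka = 1.0e-14 / 6.8 x 10^-4 = 1.47e-11.
[OH^-] = sqrt(Kb x [F-]) = sqrt(1.47e-11 x 0.06560) = 9.82e-7 M.
pOH = 6.01, so pH = 14.00 - 6.01 = 7.99.

7.99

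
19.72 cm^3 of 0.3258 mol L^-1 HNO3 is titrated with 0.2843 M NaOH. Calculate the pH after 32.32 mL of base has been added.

12.73

n(acid) = 0.3258 x 0.01972 = 0.006425 mol; n(NaOH) added = 0.2843 x 0.03232 = 0.009189 mol.
Base is in excess by 0.009189 - 0.006425 = 0.002764 mol in a total volume of 0.05204 L.
[OH^-] = 0.002764/0.05204 = 0.05311 M, so pOH = 1.27 and pH = 14.00 - 1.27 = 12.73.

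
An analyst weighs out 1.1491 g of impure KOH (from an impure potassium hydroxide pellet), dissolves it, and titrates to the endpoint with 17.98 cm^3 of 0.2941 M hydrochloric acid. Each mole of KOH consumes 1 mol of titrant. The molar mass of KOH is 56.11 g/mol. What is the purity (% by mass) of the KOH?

n(HCl) = 0.2941 x 0.01798 = 0.005288 mol.
n(KOH) = 0.005288 / 1 = 0.005288 mol.
mass of KOH = 0.005288 x 56.11 = 0.2967 g.
% purity = 0.2967 / 1.1491 x 100 = 25.8%.

25.8%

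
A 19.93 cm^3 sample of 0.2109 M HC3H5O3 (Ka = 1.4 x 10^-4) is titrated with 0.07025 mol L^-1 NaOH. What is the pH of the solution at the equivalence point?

n(HC3H5O3) = 0.2109 x 0.01993 = 0.004203 mol; V(NaOH) at equivalence = 0.004203/0.07025 = 0.05983 L.
At equivalence all the acid is converted to C3H5O3-; total volume = 0.01993 + 0.05983 = 0.07976 L, so [C3H5O3-] = 0.004203/0.07976 = 0.05270 M.
Kb = Kw/Ka = 1.0e-14 / 1.4 x 10^-4 = 7.14e-11.
[OH^-] = sqrt(Kb x [C3H5O3-]) = sqrt(7.14e-11 x 0.05270) = 1.94e-6 M.
pOH = 5.71, so pH = 14.00 - 5.71 = 8.29.

8.29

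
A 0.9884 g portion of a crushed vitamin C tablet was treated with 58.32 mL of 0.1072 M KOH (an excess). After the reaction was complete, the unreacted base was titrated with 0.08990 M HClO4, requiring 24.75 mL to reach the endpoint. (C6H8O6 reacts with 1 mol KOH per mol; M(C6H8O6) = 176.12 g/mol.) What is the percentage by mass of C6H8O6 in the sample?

71.8%

Total n(KOH) added = 0.1072 x 0.05832 = 0.006252 mol.
n(HClO4) used = 0.08990 x 0.02475 = 0.002225 mol, which equals the excess n(KOH).
So n(KOH) consumed by the sample = 0.006252 - 0.002225 = 0.004027 mol.
n(C6H8O6) = 0.004027 / 1 = 0.004027 mol.
mass C6H8O6 = 0.004027 x 176.12 = 0.7092 g, so %C6H8O6 = 0.7092/0.9884 x 100 = 71.8%.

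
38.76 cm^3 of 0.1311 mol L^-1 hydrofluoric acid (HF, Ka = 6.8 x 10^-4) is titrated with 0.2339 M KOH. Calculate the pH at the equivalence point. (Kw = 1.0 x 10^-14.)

n(HF) = 0.1311 x 0.03876 = 0.005081 mol; V(KOH) at equivalence = 0.005081/0.2339 = 0.02172 L.
At equivalence all the acid is converted to F-; total volume = 0.03876 + 0.02172 = 0.06048 L, so [F-] = 0.005081/0.06048 = 0.08401 M.
Kb = Kw/Ka = 1.0e-14 / 6.8 x 10^-4 = 1.47e-11.
[OH^-] = sqrt(Kb x [F-]) = sqrt(1.47e-11 x 0.08401) = 1.11e-6 M.
pOH = 5.95, so pH = 14.00 - 5.95 = 8.05.

8.05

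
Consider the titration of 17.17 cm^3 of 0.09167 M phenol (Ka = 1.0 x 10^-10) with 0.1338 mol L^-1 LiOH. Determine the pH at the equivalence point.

11.37

n(C6H5OH) = 0.09167 x 0.01717 = 0.001574 mol; V(LiOH) at equivalence = 0.001574/0.1338 = 0.01176 L.
At equivalence all the acid is converted to C6H5O-; total volume = 0.01717 + 0.01176 = 0.02893 L, so [C6H5O-] = 0.001574/0.02893 = 0.05440 M.
Kb = Kw/Ka = 1.0e-14 / 1.0 x 10^-10 = 0.000100.
[OH^-] = sqrt(Kb x [C6H5O-]) = sqrt(0.000100 x 0.05440) = 0.00233 M.
pOH = 2.63, so pH = 14.00 - 2.63 = 11.37.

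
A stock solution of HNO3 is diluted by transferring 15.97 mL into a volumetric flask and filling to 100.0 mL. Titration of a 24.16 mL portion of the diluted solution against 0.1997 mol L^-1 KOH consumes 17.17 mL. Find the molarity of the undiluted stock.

n(KOH) = 0.1997 x 0.01717 = 0.003429 mol.
n(HNO3) in the aliquot = 0.003429 mol.
[diluted HNO3] = 0.003429 / 0.02416 = 0.1419 M.
Dilution factor = 100.0/15.97 = 6.262, so [stock] = 0.1419 x 6.262 = 0.889 M.

0.889 M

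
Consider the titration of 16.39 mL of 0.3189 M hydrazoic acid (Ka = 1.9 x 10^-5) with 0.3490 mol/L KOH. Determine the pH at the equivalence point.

n(HN3) = 0.3189 x 0.01639 = 0.005227 mol; V(KOH) at equivalence = 0.005227/0.3490 = 0.01498 L.
At equivalence all the acid is converted to N3-; total volume = 0.01639 + 0.01498 = 0.03137 L, so [N3-] = 0.005227/0.03137 = 0.1666 M.
Kb = Kw/Ka = 1.0e-14 / 1.9 x 10^-5 = 5.26e-10.
[OH^-] = sqrt(Kb x [N3-]) = sqrt(5.26e-10 x 0.1666) = 9.36e-6 M.
pOH = 5.03, so pH = 14.00 - 5.03 = 8.97.

8.97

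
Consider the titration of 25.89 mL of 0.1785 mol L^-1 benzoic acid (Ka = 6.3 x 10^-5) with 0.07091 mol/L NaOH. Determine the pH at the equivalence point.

8.45

n(C6H5COOH) = 0.1785 x 0.02589 = 0.004621 mol; V(NaOH) at equivalence = 0.004621/0.07091 = 0.06517 L.
At equivalence all the acid is converted to C6H5COO-; total volume = 0.02589 + 0.06517 = 0.09106 L, so [C6H5COO-] = 0.004621/0.09106 = 0.05075 M.
Kb = Kw/Ka = 1.0e-14 / 6.3 x 10^-5 = 1.59e-10.
[OH^-] = sqrt(Kb x [C6H5COO-]) = sqrt(1.59e-10 x 0.05075) = 2.84e-6 M.
pOH = 5.55, so pH = 14.00 - 5.55 = 8.45.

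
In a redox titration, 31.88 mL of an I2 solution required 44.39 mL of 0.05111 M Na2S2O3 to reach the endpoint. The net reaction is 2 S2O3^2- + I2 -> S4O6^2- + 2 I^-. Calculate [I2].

0.0356 M

n(Na2S2O3) = 0.05111 x 0.04439 = 0.002269 mol.
From the balanced equation, 2 mol Na2S2O3 reacts with 1 mol I2, so n(I2) = 0.002269 x 1/2 = 0.001134 mol.
[I2] = 0.001134 / 0.03188 L = 0.0356 M.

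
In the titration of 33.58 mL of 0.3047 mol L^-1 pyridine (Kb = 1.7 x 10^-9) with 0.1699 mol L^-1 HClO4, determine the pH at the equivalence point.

n(C5H5N) = 0.3047 x 0.03358 = 0.01023 mol; V(HClO4) at equivalence = 0.01023/0.1699 = 0.06022 L.
At equivalence the base is fully converted to C5H5NH+; total volume = 0.09380 L, so [C5H5NH+] = 0.01023/0.09380 = 0.1091 M.
Ka(C5H5NH+) = Kw/Kb = 1.0e-14 / 1.7 x 10^-9 = 5.88e-6.
[H^+] = sqrt(Ka x [C5H5NH+]) = sqrt(5.88e-6 x 0.1091) = 0.000801 M.
pH = -log(0.000801) = 3.10.

3.10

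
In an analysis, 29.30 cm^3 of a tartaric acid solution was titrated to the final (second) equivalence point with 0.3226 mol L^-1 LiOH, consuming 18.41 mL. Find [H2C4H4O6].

0.101 M

n(LiOH) = 0.3226 x 0.01841 = 0.005939 mol.
At the final (second) equivalence point, 2 mol OH^- react per mol H2C4H4O6, so n(H2C4H4O6) = 0.005939 / 2 = 0.002970 mol.
[H2C4H4O6] = 0.002970 / 0.02930 L = 0.101 M.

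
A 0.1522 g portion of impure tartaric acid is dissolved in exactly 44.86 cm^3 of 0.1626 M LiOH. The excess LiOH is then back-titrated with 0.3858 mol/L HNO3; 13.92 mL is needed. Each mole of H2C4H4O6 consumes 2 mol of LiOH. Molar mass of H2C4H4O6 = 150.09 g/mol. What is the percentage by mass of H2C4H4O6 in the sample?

Total n(LiOH) added = 0.1626 x 0.04486 = 0.007294 mol.
n(HNO3) used = 0.3858 x 0.01392 = 0.005370 mol, which equals the excess n(LiOH).
So n(LiOH) consumed by the sample = 0.007294 - 0.005370 = 0.001924 mol.
n(H2C4H4O6) = 0.001924 / 2 = 0.0009620 mol.
mass H2C4H4O6 = 0.0009620 x 150.09 = 0.1444 g, so %H2C4H4O6 = 0.1444/0.1522 x 100 = 94.9%.

94.9%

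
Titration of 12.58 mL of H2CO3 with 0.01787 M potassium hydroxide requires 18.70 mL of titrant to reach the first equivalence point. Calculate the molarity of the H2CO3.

0.0266 M

n(KOH) = 0.01787 x 0.01870 = 0.0003342 mol.
At the first equivalence point, 1 mol OH^- react per mol H2CO3, so n(H2CO3) = 0.0003342 / 1 = 0.0003342 mol.
[H2CO3] = 0.0003342 / 0.01258 L = 0.0266 M.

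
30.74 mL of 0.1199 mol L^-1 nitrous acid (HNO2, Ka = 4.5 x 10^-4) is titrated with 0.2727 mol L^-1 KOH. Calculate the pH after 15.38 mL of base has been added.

12.04

n(acid) = 0.1199 x 0.03074 = 0.003686 mol; n(KOH) added = 0.2727 x 0.01538 = 0.004194 mol.
Base is in excess by 0.004194 - 0.003686 = 0.0005084 mol in a total volume of 0.04612 L.
[OH^-] = 0.0005084/0.04612 = 0.01102 M, so pOH = 1.96 and pH = 14.00 - 1.96 = 12.04.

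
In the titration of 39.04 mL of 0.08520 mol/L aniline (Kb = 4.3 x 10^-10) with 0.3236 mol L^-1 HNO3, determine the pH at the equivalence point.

n(C6H5NH2) = 0.08520 x 0.03904 = 0.003326 mol; V(HNO3) at equivalence = 0.003326/0.3236 = 0.01028 L.
At equivalence the base is fully converted to C6H5NH3+; total volume = 0.04932 L, so [C6H5NH3+] = 0.003326/0.04932 = 0.06744 M.
Ka(C6H5NH3+) = Kw/Kb = 1.0e-14 / 4.3 x 10^-10 = 2.33e-5.
[H^+] = sqrt(Ka x [C6H5NH3+]) = sqrt(2.33e-5 x 0.06744) = 0.00125 M.
pH = -log(0.00125) = 2.90.

2.90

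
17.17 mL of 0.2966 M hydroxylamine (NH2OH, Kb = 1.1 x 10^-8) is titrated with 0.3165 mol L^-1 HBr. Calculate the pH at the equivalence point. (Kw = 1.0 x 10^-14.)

n(NH2OH) = 0.2966 x 0.01717 = 0.005093 mol; V(HBr) at equivalence = 0.005093/0.3165 = 0.01609 L.
At equivalence the base is fully converted to NH3OH+; total volume = 0.03326 L, so [NH3OH+] = 0.005093/0.03326 = 0.1531 M.
Ka(NH3OH+) = Kw/Kb = 1.0e-14 / 1.1 x 10^-8 = 9.09e-7.
[H^+] = sqrt(Ka x [NH3OH+]) = sqrt(9.09e-7 x 0.1531) = 0.000373 M.
pH = -log(0.000373) = 3.43.

3.43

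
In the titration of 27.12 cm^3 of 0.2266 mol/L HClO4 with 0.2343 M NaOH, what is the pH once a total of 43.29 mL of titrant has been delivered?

n(acid) = 0.2266 x 0.02712 = 0.006145 mol; n(NaOH) added = 0.2343 x 0.04329 = 0.01014 mol.
Base is in excess by 0.01014 - 0.006145 = 0.003997 mol in a total volume of 0.07041 L.
[OH^-] = 0.003997/0.07041 = 0.05677 M, so pOH = 1.25 and pH = 14.00 - 1.25 = 12.75.

12.75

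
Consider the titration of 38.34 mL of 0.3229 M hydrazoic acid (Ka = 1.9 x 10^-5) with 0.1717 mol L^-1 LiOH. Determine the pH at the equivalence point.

8.89

n(HN3) = 0.3229 x 0.03834 = 0.01238 mol; V(LiOH) at equivalence = 0.01238/0.1717 = 0.07210 L.
At equivalence all the acid is converted to N3-; total volume = 0.03834 + 0.07210 = 0.1104 L, so [N3-] = 0.01238/0.1104 = 0.1121 M.
Kb = Kw/Ka = 1.0e-14 / 1.9 x 10^-5 = 5.26e-10.
[OH^-] = sqrt(Kb x [N3-]) = sqrt(5.26e-10 x 0.1121) = 7.68e-6 M.
pOH = 5.11, so pH = 14.00 - 5.11 = 8.89.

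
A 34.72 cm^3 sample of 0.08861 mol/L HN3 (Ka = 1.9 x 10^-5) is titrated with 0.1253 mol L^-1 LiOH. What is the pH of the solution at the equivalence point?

8.72

n(HN3) = 0.08861 x 0.03472 = 0.003077 mol; V(LiOH) at equivalence = 0.003077/0.1253 = 0.02455 L.
At equivalence all the acid is converted to N3-; total volume = 0.03472 + 0.02455 = 0.05927 L, so [N3-] = 0.003077/0.05927 = 0.05190 M.
Kb = Kw/Ka = 1.0e-14 / 1.9 x 10^-5 = 5.26e-10.
[OH^-] = sqrt(Kb x [N3-]) = sqrt(5.26e-10 x 0.05190) = 5.23e-6 M.
pOH = 5.28, so pH = 14.00 - 5.28 = 8.72.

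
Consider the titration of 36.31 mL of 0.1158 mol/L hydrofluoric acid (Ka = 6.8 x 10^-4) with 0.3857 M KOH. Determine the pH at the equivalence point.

8.06

n(HF) = 0.1158 x 0.03631 = 0.004205 mol; V(KOH) at equivalence = 0.004205/0.3857 = 0.01090 L.
At equivalence all the acid is converted to F-; total volume = 0.03631 + 0.01090 = 0.04721 L, so [F-] = 0.004205/0.04721 = 0.08906 M.
Kb = Kw/Ka = 1.0e-14 / 6.8 x 10^-4 = 1.47e-11.
[OH^-] = sqrt(Kb x [F-]) = sqrt(1.47e-11 x 0.08906) = 1.14e-6 M.
pOH = 5.94, so pH = 14.00 - 5.94 = 8.06.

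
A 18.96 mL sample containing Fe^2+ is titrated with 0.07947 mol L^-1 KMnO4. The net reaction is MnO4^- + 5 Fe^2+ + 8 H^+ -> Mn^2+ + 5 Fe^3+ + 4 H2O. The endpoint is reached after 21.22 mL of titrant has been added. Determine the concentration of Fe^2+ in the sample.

0.445 M

n(KMnO4) = 0.07947 x 0.02122 = 0.001686 mol.
From the balanced equation, 1 mol KMnO4 reacts with 5 mol Fe^2+, so n(Fe^2+) = 0.001686 x 5/1 = 0.008432 mol.
[Fe^2+] = 0.008432 / 0.01896 L = 0.445 M.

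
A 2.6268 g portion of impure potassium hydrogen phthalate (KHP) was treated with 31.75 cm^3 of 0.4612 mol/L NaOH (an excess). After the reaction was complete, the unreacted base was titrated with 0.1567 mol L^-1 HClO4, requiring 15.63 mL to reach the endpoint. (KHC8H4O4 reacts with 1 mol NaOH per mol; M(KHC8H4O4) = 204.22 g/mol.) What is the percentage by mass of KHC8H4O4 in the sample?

Total n(NaOH) added = 0.4612 x 0.03175 = 0.01464 mol.
n(HClO4) used = 0.1567 x 0.01563 = 0.002449 mol, which equals the excess n(NaOH).
So n(NaOH) consumed by the sample = 0.01464 - 0.002449 = 0.01219 mol.
n(KHC8H4O4) = 0.01219 / 1 = 0.01219 mol.
mass KHC8H4O4 = 0.01219 x 204.22 = 2.490 g, so %KHC8H4O4 = 2.490/2.6268 x 100 = 94.8%.

94.8%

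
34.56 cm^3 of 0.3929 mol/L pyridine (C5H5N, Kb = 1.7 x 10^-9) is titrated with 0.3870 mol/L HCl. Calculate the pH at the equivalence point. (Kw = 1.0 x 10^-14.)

n(C5H5N) = 0.3929 x 0.03456 = 0.01358 mol; V(HCl) at equivalence = 0.01358/0.3870 = 0.03509 L.
At equivalence the base is fully converted to C5H5NH+; total volume = 0.06965 L, so [C5H5NH+] = 0.01358/0.06965 = 0.1950 M.
Ka(C5H5NH+) = Kw/Kb = 1.0e-14 / 1.7 x 10^-9 = 5.88e-6.
[H^+] = sqrt(Ka x [C5H5NH+]) = sqrt(5.88e-6 x 0.1950) = 0.00107 M.
pH = -log(0.00107) = 2.97.

2.97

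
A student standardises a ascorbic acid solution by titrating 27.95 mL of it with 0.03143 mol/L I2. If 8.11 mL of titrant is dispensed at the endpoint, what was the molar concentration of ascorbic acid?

n(I2) = 0.03143 x 0.008110 = 0.0002549 mol.
From the balanced equation, 1 mol I2 reacts with 1 mol ascorbic acid, so n(ascorbic acid) = 0.0002549 x 1/1 = 0.0002549 mol.
[ascorbic acid] = 0.0002549 / 0.02795 L = 0.00912 M.

0.00912 M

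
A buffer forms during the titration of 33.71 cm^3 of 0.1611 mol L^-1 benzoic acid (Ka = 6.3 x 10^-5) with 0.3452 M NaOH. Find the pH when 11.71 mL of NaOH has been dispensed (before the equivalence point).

Initial n(C6H5COOH) = 0.1611 x 0.03371 = 0.005431 mol.
n(NaOH) added = 0.3452 x 0.01171 = 0.004042 mol, converting that many moles of C6H5COOH to C6H5COO-.
Remaining n(C6H5COOH) = 0.001388 mol; n(C6H5COO-) = 0.004042 mol.
By Henderson-Hasselbalch, pH = pKa + log([A^-]/[HA]) = 4.20 + log(0.004042/0.001388) = 4.20 + (+0.46) = 4.66.

4.66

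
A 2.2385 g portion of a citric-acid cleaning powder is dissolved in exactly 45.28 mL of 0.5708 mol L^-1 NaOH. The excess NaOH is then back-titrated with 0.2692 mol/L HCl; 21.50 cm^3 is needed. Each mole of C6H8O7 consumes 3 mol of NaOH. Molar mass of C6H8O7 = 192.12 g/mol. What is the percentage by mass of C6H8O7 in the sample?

Total n(NaOH) added = 0.5708 x 0.04528 = 0.02585 mol.
n(HCl) used = 0.2692 x 0.02150 = 0.005788 mol, which equals the excess n(NaOH).
So n(NaOH) consumed by the sample = 0.02585 - 0.005788 = 0.02006 mol.
n(C6H8O7) = 0.02006 / 3 = 0.006686 mol.
mass C6H8O7 = 0.006686 x 192.12 = 1.285 g, so %C6H8O7 = 1.285/2.2385 x 100 = 57.4%.

57.4%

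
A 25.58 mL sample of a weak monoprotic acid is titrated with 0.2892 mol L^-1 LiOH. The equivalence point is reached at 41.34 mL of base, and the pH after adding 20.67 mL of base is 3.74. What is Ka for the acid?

1.8 x 10^-4

20.67 mL is half of the equivalence volume, so this is the half-equivalence point where [HA] = [A^-].
At half-equivalence pH = pKa, so pKa = 3.74.
Ka = 10^(-3.74) = 1.8 x 10^-4.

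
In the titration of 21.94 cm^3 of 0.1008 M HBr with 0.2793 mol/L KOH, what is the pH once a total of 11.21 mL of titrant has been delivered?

12.44

n(acid) = 0.1008 x 0.02194 = 0.002212 mol; n(KOH) added = 0.2793 x 0.01121 = 0.003131 mol.
Base is in excess by 0.003131 - 0.002212 = 0.0009194 mol in a total volume of 0.03315 L.
[OH^-] = 0.0009194/0.03315 = 0.02773 M, so pOH = 1.56 and pH = 14.00 - 1.56 = 12.44.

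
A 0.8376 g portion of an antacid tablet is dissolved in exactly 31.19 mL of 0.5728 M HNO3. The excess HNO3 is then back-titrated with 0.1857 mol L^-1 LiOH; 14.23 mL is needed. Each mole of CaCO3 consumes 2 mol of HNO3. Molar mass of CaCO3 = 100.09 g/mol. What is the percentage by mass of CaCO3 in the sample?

Total n(HNO3) added = 0.5728 x 0.03119 = 0.01787 mol.
n(LiOH) used = 0.1857 x 0.01423 = 0.002643 mol, which equals the excess n(HNO3).
So n(HNO3) consumed by the sample = 0.01787 - 0.002643 = 0.01522 mol.
n(CaCO3) = 0.01522 / 2 = 0.007612 mol.
mass CaCO3 = 0.007612 x 100.09 = 0.7618 g, so %CaCO3 = 0.7618/0.8376 x 100 = 91.0%.

91.0%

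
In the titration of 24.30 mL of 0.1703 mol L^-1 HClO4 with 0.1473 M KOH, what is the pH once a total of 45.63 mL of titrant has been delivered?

n(acid) = 0.1703 x 0.02430 = 0.004138 mol; n(KOH) added = 0.1473 x 0.04563 = 0.006721 mol.
Base is in excess by 0.006721 - 0.004138 = 0.002583 mol in a total volume of 0.06993 L.
[OH^-] = 0.002583/0.06993 = 0.03694 M, so pOH = 1.43 and pH = 14.00 - 1.43 = 12.57.

12.57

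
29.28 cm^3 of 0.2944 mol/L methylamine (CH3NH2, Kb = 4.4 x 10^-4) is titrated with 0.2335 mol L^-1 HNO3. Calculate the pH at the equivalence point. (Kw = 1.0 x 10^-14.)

5.76

n(CH3NH2) = 0.2944 x 0.02928 = 0.008620 mol; V(HNO3) at equivalence = 0.008620/0.2335 = 0.03692 L.
At equivalence the base is fully converted to CH3NH3+; total volume = 0.06620 L, so [CH3NH3+] = 0.008620/0.06620 = 0.1302 M.
Ka(CH3NH3+) = Kw/Kb = 1.0e-14 / 4.4 x 10^-4 = 2.27e-11.
[H^+] = sqrt(Ka x [CH3NH3+]) = sqrt(2.27e-11 x 0.1302) = 1.72e-6 M.
pH = -log(1.72e-6) = 5.76.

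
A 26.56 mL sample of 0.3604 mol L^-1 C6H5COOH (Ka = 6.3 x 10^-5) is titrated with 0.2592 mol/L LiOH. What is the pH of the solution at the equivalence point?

n(C6H5COOH) = 0.3604 x 0.02656 = 0.009572 mol; V(LiOH) at equivalence = 0.009572/0.2592 = 0.03693 L.
At equivalence all the acid is converted to C6H5COO-; total volume = 0.02656 + 0.03693 = 0.06349 L, so [C6H5COO-] = 0.009572/0.06349 = 0.1508 M.
Kb = Kw/Ka = 1.0e-14 / 6.3 x 10^-5 = 1.59e-10.
[OH^-] = sqrt(Kb x [C6H5COO-]) = sqrt(1.59e-10 x 0.1508) = 4.89e-6 M.
pOH = 5.31, so pH = 14.00 - 5.31 = 8.69.

8.69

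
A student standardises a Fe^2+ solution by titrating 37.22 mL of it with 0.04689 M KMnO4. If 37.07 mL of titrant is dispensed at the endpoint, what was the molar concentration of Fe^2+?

0.234 M

n(KMnO4) = 0.04689 x 0.03707 = 0.001738 mol.
From the balanced equation, 1 mol KMnO4 reacts with 5 mol Fe^2+, so n(Fe^2+) = 0.001738 x 5/1 = 0.008691 mol.
[Fe^2+] = 0.008691 / 0.03722 L = 0.234 M.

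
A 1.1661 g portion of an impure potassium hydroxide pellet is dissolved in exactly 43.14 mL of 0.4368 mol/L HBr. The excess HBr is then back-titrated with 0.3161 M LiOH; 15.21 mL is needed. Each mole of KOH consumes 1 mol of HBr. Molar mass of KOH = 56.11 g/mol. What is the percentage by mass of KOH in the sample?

67.5%

Total n(HBr) added = 0.4368 x 0.04314 = 0.01884 mol.
n(LiOH) used = 0.3161 x 0.01521 = 0.004808 mol, which equals the excess n(HBr).
So n(HBr) consumed by the sample = 0.01884 - 0.004808 = 0.01404 mol.
n(KOH) = 0.01404 / 1 = 0.01404 mol.
mass KOH = 0.01404 x 56.11 = 0.7875 g, so %KOH = 0.7875/1.1661 x 100 = 67.5%.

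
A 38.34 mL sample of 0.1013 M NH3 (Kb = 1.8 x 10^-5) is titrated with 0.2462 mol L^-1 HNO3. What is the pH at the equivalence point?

5.20

n(NH3) = 0.1013 x 0.03834 = 0.003884 mol; V(HNO3) at equivalence = 0.003884/0.2462 = 0.01578 L.
At equivalence the base is fully converted to NH4+; total volume = 0.05412 L, so [NH4+] = 0.003884/0.05412 = 0.07177 M.
Ka(NH4+) = Kw/Kb = 1.0e-14 / 1.8 x 10^-5 = 5.56e-10.
[H^+] = sqrt(Ka x [NH4+]) = sqrt(5.56e-10 x 0.07177) = 6.31e-6 M.
pH = -log(6.31e-6) = 5.20.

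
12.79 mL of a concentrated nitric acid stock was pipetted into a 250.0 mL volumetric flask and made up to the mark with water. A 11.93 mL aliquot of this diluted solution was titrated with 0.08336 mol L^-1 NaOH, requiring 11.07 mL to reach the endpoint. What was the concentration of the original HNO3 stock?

n(NaOH) = 0.08336 x 0.01107 = 0.0009228 mol.
n(HNO3) in the aliquot = 0.0009228 mol.
[diluted HNO3] = 0.0009228 / 0.01193 = 0.07735 M.
Dilution factor = 250.0/12.79 = 19.55, so [stock] = 0.07735 x 19.55 = 1.51 M.

1.51 M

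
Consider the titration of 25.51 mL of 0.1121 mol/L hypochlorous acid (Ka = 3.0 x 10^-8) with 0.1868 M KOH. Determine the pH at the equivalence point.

10.18

n(HClO) = 0.1121 x 0.02551 = 0.002860 mol; V(KOH) at equivalence = 0.002860/0.1868 = 0.01531 L.
At equivalence all the acid is converted to ClO-; total volume = 0.02551 + 0.01531 = 0.04082 L, so [ClO-] = 0.002860/0.04082 = 0.07006 M.
Kb = Kw/Ka = 1.0e-14 / 3.0 x 10^-8 = 3.33e-7.
[OH^-] = sqrt(Kb x [ClO-]) = sqrt(3.33e-7 x 0.07006) = 0.000153 M.
pOH = 3.82, so pH = 14.00 - 3.82 = 10.18.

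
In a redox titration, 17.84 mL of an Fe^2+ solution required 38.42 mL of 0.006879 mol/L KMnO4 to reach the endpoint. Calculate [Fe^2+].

n(KMnO4) = 0.006879 x 0.03842 = 0.0002643 mol.
From the balanced equation, 1 mol KMnO4 reacts with 5 mol Fe^2+, so n(Fe^2+) = 0.0002643 x 5/1 = 0.001321 mol.
[Fe^2+] = 0.001321 / 0.01784 L = 0.0741 M.

0.0741 M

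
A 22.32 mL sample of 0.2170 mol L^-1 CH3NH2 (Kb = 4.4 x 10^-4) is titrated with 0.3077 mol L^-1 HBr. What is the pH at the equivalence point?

5.77

n(CH3NH2) = 0.2170 x 0.02232 = 0.004843 mol; V(HBr) at equivalence = 0.004843/0.3077 = 0.01574 L.
At equivalence the base is fully converted to CH3NH3+; total volume = 0.03806 L, so [CH3NH3+] = 0.004843/0.03806 = 0.1273 M.
Ka(CH3NH3+) = Kw/Kb = 1.0e-14 / 4.4 x 10^-4 = 2.27e-11.
[H^+] = sqrt(Ka x [CH3NH3+]) = sqrt(2.27e-11 x 0.1273) = 1.70e-6 M.
pH = -log(1.70e-6) = 5.77.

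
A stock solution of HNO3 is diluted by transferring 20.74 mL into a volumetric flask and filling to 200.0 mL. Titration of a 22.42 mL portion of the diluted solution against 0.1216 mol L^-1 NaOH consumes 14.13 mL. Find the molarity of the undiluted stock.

n(NaOH) = 0.1216 x 0.01413 = 0.001718 mol.
n(HNO3) in the aliquot = 0.001718 mol.
[diluted HNO3] = 0.001718 / 0.02242 = 0.07664 M.
Dilution factor = 200.0/20.74 = 9.643, so [stock] = 0.07664 x 9.643 = 0.739 M.

0.739 M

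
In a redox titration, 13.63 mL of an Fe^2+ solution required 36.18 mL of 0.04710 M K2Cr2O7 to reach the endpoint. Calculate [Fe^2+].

n(K2Cr2O7) = 0.04710 x 0.03618 = 0.001704 mol.
From the balanced equation, 1 mol K2Cr2O7 reacts with 6 mol Fe^2+, so n(Fe^2+) = 0.001704 x 6/1 = 0.01022 mol.
[Fe^2+] = 0.01022 / 0.01363 L = 0.750 M.

0.750 M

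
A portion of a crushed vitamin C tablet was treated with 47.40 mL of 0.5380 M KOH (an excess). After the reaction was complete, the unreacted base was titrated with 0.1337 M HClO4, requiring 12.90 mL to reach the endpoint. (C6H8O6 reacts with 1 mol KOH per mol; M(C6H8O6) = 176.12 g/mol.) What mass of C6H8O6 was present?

4.19 g

Total n(KOH) added = 0.5380 x 0.04740 = 0.02550 mol.
n(HClO4) used = 0.1337 x 0.01290 = 0.001725 mol, which equals the excess n(KOH).
So n(KOH) consumed by the sample = 0.02550 - 0.001725 = 0.02378 mol.
n(C6H8O6) = 0.02378 / 1 = 0.02378 mol.
mass = 0.02378 mol x 176.12 g/mol = 4.19 g.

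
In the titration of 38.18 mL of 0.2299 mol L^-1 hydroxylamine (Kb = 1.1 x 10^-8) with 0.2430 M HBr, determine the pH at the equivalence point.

n(NH2OH) = 0.2299 x 0.03818 = 0.008778 mol; V(HBr) at equivalence = 0.008778/0.2430 = 0.03612 L.
At equivalence the base is fully converted to NH3OH+; total volume = 0.07430 L, so [NH3OH+] = 0.008778/0.07430 = 0.1181 M.
Ka(NH3OH+) = Kw/Kb = 1.0e-14 / 1.1 x 10^-8 = 9.09e-7.
[H^+] = sqrt(Ka x [NH3OH+]) = sqrt(9.09e-7 x 0.1181) = 0.000328 M.
pH = -log(0.000328) = 3.48.

3.48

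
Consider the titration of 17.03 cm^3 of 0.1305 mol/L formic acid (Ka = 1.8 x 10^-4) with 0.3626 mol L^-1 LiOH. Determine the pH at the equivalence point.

8.36

n(HCOOH) = 0.1305 x 0.01703 = 0.002222 mol; V(LiOH) at equivalence = 0.002222/0.3626 = 0.006129 L.
At equivalence all the acid is converted to HCOO-; total volume = 0.01703 + 0.006129 = 0.02316 L, so [HCOO-] = 0.002222/0.02316 = 0.09596 M.
Kb = Kw/Ka = 1.0e-14 / 1.8 x 10^-4 = 5.56e-11.
[OH^-] = sqrt(Kb x [HCOO-]) = sqrt(5.56e-11 x 0.09596) = 2.31e-6 M.
pOH = 5.64, so pH = 14.00 - 5.64 = 8.36.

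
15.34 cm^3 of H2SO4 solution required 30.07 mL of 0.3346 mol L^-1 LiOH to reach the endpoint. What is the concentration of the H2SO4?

0.328 M

n(LiOH) delivered = 0.3346 x 0.03007 = 0.01006 mol.
The reaction is 1 H2SO4 + 2 LiOH, so n(H2SO4) = 0.01006 x 1/2 = 0.005031 mol.
[H2SO4] = 0.005031 mol / 0.01534 L = 0.328 M.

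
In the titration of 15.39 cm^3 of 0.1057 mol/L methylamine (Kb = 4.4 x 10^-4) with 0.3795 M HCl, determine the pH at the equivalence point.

n(CH3NH2) = 0.1057 x 0.01539 = 0.001627 mol; V(HCl) at equivalence = 0.001627/0.3795 = 0.004286 L.
At equivalence the base is fully converted to CH3NH3+; total volume = 0.01968 L, so [CH3NH3+] = 0.001627/0.01968 = 0.08267 M.
Ka(CH3NH3+) = Kw/Kb = 1.0e-14 / 4.4 x 10^-4 = 2.27e-11.
[H^+] = sqrt(Ka x [CH3NH3+]) = sqrt(2.27e-11 x 0.08267) = 1.37e-6 M.
pH = -log(1.37e-6) = 5.86.

5.86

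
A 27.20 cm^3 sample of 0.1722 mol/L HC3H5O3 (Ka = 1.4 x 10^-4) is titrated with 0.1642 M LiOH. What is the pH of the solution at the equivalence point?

8.39

n(HC3H5O3) = 0.1722 x 0.02720 = 0.004684 mol; V(LiOH) at equivalence = 0.004684/0.1642 = 0.02853 L.
At equivalence all the acid is converted to C3H5O3-; total volume = 0.02720 + 0.02853 = 0.05573 L, so [C3H5O3-] = 0.004684/0.05573 = 0.08405 M.
Kb = Kw/Ka = 1.0e-14 / 1.4 x 10^-4 = 7.14e-11.
[OH^-] = sqrt(Kb x [C3H5O3-]) = sqrt(7.14e-11 x 0.08405) = 2.45e-6 M.
pOH = 5.61, so pH = 14.00 - 5.61 = 8.39.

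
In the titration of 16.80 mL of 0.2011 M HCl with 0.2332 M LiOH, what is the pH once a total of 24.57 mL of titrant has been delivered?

12.75

n(acid) = 0.2011 x 0.01680 = 0.003378 mol; n(LiOH) added = 0.2332 x 0.02457 = 0.005730 mol.
Base is in excess by 0.005730 - 0.003378 = 0.002351 mol in a total volume of 0.04137 L.
[OH^-] = 0.002351/0.04137 = 0.05683 M, so pOH = 1.25 and pH = 14.00 - 1.25 = 12.75.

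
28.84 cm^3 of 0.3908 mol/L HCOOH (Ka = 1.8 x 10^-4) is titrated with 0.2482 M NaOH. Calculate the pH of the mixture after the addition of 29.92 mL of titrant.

4.03

Initial n(HCOOH) = 0.3908 x 0.02884 = 0.01127 mol.
n(NaOH) added = 0.2482 x 0.02992 = 0.007426 mol, converting that many moles of HCOOH to HCOO-.
Remaining n(HCOOH) = 0.003845 mol; n(HCOO-) = 0.007426 mol.
By Henderson-Hasselbalch, pH = pKa + log([A^-]/[HA]) = 3.74 + log(0.007426/0.003845) = 3.74 + (+0.29) = 4.03.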